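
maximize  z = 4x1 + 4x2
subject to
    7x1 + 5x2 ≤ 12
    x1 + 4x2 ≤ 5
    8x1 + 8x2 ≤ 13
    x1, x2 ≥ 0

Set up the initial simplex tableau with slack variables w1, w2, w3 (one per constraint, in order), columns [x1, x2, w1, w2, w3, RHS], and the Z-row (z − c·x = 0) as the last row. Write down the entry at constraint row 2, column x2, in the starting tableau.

4

Constraint 2 has coefficient 4 on x2.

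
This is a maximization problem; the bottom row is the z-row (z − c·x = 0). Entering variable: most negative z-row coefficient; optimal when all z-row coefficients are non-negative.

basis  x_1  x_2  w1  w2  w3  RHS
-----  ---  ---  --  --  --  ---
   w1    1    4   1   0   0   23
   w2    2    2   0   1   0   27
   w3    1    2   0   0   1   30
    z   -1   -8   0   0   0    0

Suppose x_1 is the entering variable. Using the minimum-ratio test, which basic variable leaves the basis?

w2

Column x_1 entries and ratios — w1: 23/1 = 23; w2: 27/2 = 27/2; w3: 30/1 = 30.
Smallest ratio is 27/2 in the row of w2, so w2 leaves.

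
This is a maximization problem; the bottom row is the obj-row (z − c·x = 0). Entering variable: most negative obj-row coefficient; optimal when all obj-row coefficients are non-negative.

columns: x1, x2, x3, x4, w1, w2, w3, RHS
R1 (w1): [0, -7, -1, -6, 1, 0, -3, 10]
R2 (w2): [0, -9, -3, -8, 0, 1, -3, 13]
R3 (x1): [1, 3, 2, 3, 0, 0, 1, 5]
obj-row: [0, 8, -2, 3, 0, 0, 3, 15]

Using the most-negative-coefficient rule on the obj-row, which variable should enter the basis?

Negative obj-row entries: x3: -2.
The most negative is -2 in column x3, so x3 enters.

x3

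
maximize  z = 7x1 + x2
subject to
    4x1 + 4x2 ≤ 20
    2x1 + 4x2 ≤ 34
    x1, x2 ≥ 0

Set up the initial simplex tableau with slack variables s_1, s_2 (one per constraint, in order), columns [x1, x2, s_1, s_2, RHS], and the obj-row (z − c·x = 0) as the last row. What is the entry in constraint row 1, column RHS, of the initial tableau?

20

The RHS of constraint 1 is b_1 = 20.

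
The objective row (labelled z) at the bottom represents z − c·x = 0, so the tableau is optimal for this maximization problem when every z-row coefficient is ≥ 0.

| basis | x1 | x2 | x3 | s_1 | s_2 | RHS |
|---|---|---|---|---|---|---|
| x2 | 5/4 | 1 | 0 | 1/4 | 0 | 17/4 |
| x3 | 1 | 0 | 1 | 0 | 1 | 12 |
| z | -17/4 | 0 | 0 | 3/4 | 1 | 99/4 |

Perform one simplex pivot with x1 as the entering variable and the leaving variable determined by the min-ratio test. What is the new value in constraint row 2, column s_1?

Ratio test on column x1 — row 1: (17/4)/(5/4) = 17/5; row 2: 12/1 = 12. Minimum is 17/5 at row 1 (x2 leaves); pivot element 5/4.
Divide row 1 by 5/4; eliminate column x1 from the other rows.
Row 2 update in column s_1: 0 − 1·(1/5) = -1/5.

-1/5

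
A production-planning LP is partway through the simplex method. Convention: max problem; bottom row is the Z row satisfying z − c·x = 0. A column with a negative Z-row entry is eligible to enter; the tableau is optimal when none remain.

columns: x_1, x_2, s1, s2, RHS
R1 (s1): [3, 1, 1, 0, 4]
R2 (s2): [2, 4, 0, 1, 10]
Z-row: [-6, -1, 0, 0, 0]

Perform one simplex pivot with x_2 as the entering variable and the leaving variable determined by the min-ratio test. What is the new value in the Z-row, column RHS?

Ratio test on column x_2 — row 1: 4/1 = 4; row 2: 10/4 = 5/2. Minimum is 5/2 at row 2 (s2 leaves); pivot element 4.
Divide row 2 by 4; eliminate column x_2 from the other rows.
Z-row update in column RHS: 0 − (-1)·(5/2) = 5/2.

5/2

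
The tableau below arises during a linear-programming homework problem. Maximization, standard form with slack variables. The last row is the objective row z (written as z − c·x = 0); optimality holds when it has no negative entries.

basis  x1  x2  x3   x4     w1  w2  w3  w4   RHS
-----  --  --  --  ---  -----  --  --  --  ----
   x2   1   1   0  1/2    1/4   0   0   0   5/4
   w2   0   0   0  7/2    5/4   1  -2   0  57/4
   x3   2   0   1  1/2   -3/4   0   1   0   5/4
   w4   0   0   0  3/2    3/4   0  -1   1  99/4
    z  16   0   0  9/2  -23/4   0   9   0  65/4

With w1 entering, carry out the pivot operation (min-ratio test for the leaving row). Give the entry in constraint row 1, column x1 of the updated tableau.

4

Ratio test on column w1 — row 1: (5/4)/(1/4) = 5; row 2: (57/4)/(5/4) = 57/5; row 3: entry -3/4 ≤ 0; row 4: (99/4)/(3/4) = 33. Minimum is 5 at row 1 (x2 leaves); pivot element 1/4.
Divide row 1 by 1/4; eliminate column w1 from the other rows.
In the new row 1, the x1 entry is the old entry divided by the pivot: 1/(1/4) = 4.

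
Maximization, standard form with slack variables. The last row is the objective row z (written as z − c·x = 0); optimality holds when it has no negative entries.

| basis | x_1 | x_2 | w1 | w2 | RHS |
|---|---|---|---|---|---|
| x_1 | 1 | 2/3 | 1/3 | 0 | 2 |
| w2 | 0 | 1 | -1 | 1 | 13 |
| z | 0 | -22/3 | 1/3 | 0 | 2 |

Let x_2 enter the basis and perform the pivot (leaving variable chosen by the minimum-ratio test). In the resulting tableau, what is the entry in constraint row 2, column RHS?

10

Ratio test on column x_2 — row 1: 2/(2/3) = 3; row 2: 13/1 = 13. Minimum is 3 at row 1 (x_1 leaves); pivot element 2/3.
Divide row 1 by 2/3; eliminate column x_2 from the other rows.
Row 2 update in column RHS: 13 − 1·3 = 10.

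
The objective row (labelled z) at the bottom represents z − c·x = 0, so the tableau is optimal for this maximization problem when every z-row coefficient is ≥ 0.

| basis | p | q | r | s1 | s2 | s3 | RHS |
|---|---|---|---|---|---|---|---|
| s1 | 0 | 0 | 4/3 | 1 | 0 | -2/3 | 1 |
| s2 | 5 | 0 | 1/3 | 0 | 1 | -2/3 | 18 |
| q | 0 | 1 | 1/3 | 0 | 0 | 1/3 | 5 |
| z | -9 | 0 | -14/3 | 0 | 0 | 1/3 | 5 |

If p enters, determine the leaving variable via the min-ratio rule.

Column p entries and ratios — s1: 0 ≤ 0, skip; s2: 18/5 = 18/5; q: 0 ≤ 0, skip.
Smallest ratio is 18/5 in the row of s2, so s2 leaves.

s2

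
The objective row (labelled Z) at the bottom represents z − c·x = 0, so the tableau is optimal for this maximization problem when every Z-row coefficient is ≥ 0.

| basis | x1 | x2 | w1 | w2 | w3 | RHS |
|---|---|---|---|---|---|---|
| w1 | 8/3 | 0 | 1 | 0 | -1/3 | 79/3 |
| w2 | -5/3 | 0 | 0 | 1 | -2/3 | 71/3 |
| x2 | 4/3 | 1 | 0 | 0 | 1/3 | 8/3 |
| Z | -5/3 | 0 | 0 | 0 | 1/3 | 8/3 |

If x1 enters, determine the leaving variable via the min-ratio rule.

Column x1 entries and ratios — w1: (79/3)/(8/3) = 79/8; w2: -5/3 ≤ 0, skip; x2: (8/3)/(4/3) = 2.
Smallest ratio is 2 in the row of x2, so x2 leaves.

x2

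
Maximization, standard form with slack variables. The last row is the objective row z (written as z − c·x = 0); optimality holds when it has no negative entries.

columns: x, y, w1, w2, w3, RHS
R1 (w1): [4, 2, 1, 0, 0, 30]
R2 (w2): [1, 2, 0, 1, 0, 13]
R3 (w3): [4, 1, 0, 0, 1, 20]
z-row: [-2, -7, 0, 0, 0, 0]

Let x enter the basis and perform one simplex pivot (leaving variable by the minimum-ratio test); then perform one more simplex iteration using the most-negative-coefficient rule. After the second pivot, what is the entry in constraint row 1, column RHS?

38/7

Ratio test on column x — row 1: 30/4 = 15/2; row 2: 13/1 = 13; row 3: 20/4 = 5. Minimum is 5 at row 3 (w3 leaves); pivot element 4.
Divide row 3 by 4; eliminate column x from the other rows.
Second iteration: most negative z-row entry is -13/2 in column y, so y enters.
Ratio test on column y — row 1: 10/1 = 10; row 2: 8/(7/4) = 32/7; row 3: 5/(1/4) = 20. Minimum is 32/7 at row 2 (w2 leaves); pivot element 7/4.
Divide row 2 by 7/4; eliminate column y from the other rows.
After both pivots, the entry at constraint row 1, column RHS is 38/7.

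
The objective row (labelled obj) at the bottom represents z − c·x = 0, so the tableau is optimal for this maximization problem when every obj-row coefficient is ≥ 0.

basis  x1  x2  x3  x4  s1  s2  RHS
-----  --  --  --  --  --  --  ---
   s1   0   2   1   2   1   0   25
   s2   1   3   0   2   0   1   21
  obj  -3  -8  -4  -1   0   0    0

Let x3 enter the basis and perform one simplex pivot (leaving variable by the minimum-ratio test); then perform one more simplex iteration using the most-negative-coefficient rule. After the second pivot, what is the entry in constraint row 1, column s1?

1

Ratio test on column x3 — row 1: 25/1 = 25; row 2: entry 0 ≤ 0. Minimum is 25 at row 1 (s1 leaves); pivot element 1.
Divide row 1 by 1; eliminate column x3 from the other rows.
Second iteration: most negative obj-row entry is -3 in column x1, so x1 enters.
Ratio test on column x1 — row 1: entry 0 ≤ 0; row 2: 21/1 = 21. Minimum is 21 at row 2 (s2 leaves); pivot element 1.
Divide row 2 by 1; eliminate column x1 from the other rows.
After both pivots, the entry at constraint row 1, column s1 is 1.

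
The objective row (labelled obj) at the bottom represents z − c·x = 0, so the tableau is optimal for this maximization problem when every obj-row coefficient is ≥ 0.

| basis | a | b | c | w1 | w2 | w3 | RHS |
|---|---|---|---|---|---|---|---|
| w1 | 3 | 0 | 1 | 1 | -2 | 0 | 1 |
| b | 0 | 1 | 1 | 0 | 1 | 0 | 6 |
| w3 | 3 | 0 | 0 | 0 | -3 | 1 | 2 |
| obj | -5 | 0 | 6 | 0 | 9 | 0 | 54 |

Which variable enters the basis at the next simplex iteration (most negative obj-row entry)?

Negative obj-row entries: a: -5.
The most negative is -5 in column a, so a enters.

a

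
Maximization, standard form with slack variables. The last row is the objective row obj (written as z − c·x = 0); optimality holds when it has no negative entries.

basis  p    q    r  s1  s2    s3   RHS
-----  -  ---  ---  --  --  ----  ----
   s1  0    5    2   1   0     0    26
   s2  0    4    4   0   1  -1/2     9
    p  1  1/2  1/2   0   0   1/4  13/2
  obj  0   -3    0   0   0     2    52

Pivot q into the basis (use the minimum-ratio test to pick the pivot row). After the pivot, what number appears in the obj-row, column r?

3

Ratio test on column q — row 1: 26/5 = 26/5; row 2: 9/4 = 9/4; row 3: (13/2)/(1/2) = 13. Minimum is 9/4 at row 2 (s2 leaves); pivot element 4.
Divide row 2 by 4; eliminate column q from the other rows.
obj-row update in column r: 0 − (-3)·1 = 3.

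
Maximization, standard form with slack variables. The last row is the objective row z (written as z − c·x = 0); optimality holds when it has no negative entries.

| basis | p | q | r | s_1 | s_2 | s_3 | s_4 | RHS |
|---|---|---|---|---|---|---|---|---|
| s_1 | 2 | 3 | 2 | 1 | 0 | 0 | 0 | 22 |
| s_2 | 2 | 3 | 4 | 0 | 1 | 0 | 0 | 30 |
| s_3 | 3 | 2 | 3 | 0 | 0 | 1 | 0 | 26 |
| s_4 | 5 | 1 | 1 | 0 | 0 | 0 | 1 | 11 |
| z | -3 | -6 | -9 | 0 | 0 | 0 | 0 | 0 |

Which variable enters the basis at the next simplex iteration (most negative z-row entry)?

Negative z-row entries: p: -3, q: -6, r: -9.
The most negative is -9 in column r, so r enters.

r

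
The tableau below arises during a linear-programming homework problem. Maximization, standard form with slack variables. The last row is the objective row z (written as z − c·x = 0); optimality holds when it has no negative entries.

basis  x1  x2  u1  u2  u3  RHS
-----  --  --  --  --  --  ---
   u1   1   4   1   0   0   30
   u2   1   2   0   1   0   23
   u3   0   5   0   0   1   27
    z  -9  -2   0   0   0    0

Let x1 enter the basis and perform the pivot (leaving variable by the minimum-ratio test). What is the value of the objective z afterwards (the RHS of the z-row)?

Ratio test on column x1 — row 1: 30/1 = 30; row 2: 23/1 = 23; row 3: entry 0 ≤ 0. Minimum is 23 at row 2 (u2 leaves); pivot element 1.
Pivot on row 2; the z-row RHS becomes 0 − (-9)·23 = 207.

207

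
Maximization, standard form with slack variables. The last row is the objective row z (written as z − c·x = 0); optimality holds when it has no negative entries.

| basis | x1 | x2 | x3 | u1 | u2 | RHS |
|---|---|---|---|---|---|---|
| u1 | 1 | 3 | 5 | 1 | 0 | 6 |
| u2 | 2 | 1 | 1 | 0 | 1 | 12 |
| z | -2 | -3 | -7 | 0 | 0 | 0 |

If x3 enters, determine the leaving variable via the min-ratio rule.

Column x3 entries and ratios — u1: 6/5 = 6/5; u2: 12/1 = 12.
Smallest ratio is 6/5 in the row of u1, so u1 leaves.

u1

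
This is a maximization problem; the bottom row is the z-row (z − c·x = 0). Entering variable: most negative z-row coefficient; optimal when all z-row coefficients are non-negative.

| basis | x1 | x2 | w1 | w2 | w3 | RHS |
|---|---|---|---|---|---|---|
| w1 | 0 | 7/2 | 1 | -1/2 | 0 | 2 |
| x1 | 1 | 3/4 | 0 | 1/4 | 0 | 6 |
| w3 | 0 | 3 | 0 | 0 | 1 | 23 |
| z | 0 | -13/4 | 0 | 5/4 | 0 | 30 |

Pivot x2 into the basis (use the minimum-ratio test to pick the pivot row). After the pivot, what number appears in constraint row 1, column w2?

Ratio test on column x2 — row 1: 2/(7/2) = 4/7; row 2: 6/(3/4) = 8; row 3: 23/3 = 23/3. Minimum is 4/7 at row 1 (w1 leaves); pivot element 7/2.
Divide row 1 by 7/2; eliminate column x2 from the other rows.
In the new row 1, the w2 entry is the old entry divided by the pivot: (-1/2)/(7/2) = -1/7.

-1/7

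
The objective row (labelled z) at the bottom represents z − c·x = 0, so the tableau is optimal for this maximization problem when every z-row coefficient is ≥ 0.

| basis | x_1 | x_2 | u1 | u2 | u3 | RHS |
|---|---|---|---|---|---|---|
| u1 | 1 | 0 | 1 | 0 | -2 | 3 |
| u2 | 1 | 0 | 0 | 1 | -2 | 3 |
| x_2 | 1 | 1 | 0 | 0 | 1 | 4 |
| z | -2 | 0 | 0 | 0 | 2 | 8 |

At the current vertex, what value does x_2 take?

4

x_2 is basic (row 3); its value is the RHS of that row, 4.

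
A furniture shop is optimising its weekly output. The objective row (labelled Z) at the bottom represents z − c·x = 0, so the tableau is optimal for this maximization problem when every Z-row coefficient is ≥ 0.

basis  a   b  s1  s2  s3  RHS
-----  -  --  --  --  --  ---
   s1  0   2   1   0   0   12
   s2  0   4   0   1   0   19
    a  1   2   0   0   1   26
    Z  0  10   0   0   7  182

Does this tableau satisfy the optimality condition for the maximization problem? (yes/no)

Every Z-row coefficient is ≥ 0, so the tableau is optimal.

yes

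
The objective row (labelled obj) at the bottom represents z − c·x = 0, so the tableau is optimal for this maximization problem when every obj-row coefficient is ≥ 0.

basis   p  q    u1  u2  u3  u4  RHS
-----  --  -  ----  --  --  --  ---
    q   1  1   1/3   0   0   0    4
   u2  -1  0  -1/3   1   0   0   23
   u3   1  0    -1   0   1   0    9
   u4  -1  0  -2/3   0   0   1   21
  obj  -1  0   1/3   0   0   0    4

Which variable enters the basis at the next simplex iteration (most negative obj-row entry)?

Negative obj-row entries: p: -1.
The most negative is -1 in column p, so p enters.

p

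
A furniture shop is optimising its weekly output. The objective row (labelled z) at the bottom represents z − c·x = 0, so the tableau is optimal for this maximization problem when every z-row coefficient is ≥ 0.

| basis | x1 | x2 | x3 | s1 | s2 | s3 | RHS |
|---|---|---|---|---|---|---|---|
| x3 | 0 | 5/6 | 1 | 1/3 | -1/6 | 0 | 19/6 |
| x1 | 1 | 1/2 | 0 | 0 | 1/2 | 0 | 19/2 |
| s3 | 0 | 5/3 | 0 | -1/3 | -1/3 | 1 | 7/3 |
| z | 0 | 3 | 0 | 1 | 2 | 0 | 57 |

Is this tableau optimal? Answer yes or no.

Every z-row coefficient is ≥ 0, so the tableau is optimal.

yes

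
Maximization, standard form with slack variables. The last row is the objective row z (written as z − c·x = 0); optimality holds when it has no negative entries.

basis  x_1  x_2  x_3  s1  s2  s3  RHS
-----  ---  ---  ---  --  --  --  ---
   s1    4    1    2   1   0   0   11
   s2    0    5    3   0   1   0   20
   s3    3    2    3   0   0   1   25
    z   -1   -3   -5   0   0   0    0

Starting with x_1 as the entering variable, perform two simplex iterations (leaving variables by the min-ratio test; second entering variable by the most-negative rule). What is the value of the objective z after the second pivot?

55/2

Ratio test on column x_1 — row 1: 11/4 = 11/4; row 2: entry 0 ≤ 0; row 3: 25/3 = 25/3. Minimum is 11/4 at row 1 (s1 leaves); pivot element 4.
Pivot on row 1; the z-row RHS becomes 0 − (-1)·(11/4) = 11/4.
Next entering variable (most negative z-row entry -9/2): x_3.
Ratio test on column x_3 — row 1: (11/4)/(1/2) = 11/2; row 2: 20/3 = 20/3; row 3: (67/4)/(3/2) = 67/6. Minimum is 11/2 at row 1 (x_1 leaves); pivot element 1/2.
After the second pivot the z-row RHS is 11/4 − (-9/2)·(11/2) = 55/2.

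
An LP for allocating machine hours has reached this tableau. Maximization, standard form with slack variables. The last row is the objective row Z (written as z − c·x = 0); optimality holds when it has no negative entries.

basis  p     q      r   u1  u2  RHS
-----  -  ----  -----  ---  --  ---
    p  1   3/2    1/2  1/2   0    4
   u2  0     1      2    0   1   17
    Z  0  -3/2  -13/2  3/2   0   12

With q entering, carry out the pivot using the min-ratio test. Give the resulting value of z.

Ratio test on column q — row 1: 4/(3/2) = 8/3; row 2: 17/1 = 17. Minimum is 8/3 at row 1 (p leaves); pivot element 3/2.
Pivot on row 1; the Z-row RHS becomes 12 − (-3/2)·(8/3) = 16.

16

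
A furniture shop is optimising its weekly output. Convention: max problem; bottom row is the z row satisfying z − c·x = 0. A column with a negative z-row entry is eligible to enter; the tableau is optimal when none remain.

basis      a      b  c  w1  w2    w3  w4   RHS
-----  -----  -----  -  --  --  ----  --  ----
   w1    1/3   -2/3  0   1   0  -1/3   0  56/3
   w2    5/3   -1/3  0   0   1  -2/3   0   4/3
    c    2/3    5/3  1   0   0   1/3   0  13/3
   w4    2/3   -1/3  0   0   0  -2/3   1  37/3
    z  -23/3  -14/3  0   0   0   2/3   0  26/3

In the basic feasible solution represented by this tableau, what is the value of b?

0

b is not in the basis, so in the current basic feasible solution b = 0.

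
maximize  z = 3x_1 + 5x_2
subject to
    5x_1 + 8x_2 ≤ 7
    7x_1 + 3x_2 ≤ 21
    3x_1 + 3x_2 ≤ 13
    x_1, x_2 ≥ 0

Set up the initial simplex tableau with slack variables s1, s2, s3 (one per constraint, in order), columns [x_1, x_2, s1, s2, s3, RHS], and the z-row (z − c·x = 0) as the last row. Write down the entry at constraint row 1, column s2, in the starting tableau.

0

Slack s2 belongs to constraint 2; its column is the unit vector e_2, so the entry in row 1 is 0.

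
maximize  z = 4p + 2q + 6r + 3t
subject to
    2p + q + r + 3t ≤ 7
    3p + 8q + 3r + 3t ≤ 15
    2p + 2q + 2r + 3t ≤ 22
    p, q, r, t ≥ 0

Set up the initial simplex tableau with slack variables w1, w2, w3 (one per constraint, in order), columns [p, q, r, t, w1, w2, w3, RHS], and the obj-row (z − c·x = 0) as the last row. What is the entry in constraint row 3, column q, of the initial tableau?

Constraint 3 has coefficient 2 on q.

2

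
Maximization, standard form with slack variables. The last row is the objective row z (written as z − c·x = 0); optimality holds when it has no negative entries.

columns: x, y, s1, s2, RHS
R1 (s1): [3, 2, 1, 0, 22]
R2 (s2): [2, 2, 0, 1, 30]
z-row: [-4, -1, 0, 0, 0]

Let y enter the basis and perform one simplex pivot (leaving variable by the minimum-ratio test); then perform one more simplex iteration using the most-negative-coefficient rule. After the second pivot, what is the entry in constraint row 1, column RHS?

Ratio test on column y — row 1: 22/2 = 11; row 2: 30/2 = 15. Minimum is 11 at row 1 (s1 leaves); pivot element 2.
Divide row 1 by 2; eliminate column y from the other rows.
Second iteration: most negative z-row entry is -5/2 in column x, so x enters.
Ratio test on column x — row 1: 11/(3/2) = 22/3; row 2: entry -1 ≤ 0. Minimum is 22/3 at row 1 (y leaves); pivot element 3/2.
Divide row 1 by 3/2; eliminate column x from the other rows.
After both pivots, the entry at constraint row 1, column RHS is 22/3.

22/3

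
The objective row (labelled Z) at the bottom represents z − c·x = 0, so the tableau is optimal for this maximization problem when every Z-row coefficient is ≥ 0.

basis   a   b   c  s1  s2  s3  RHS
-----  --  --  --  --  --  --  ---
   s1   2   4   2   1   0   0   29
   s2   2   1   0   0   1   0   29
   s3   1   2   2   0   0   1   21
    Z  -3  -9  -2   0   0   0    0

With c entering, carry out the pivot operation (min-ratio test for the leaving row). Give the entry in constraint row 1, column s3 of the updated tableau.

Ratio test on column c — row 1: 29/2 = 29/2; row 2: entry 0 ≤ 0; row 3: 21/2 = 21/2. Minimum is 21/2 at row 3 (s3 leaves); pivot element 2.
Divide row 3 by 2; eliminate column c from the other rows.
Row 1 update in column s3: 0 − 2·(1/2) = -1.

-1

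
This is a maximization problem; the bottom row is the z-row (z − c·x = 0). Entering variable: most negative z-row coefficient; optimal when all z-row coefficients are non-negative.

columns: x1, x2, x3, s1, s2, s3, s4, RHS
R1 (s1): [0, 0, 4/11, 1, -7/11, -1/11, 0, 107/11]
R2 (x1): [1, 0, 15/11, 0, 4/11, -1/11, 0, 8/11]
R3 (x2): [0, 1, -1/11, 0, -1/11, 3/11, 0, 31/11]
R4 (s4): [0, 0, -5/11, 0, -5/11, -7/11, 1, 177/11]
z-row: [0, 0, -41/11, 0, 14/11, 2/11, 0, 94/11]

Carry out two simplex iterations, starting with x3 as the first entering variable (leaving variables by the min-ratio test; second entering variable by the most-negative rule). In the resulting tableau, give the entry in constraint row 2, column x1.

3/4

Ratio test on column x3 — row 1: (107/11)/(4/11) = 107/4; row 2: (8/11)/(15/11) = 8/15; row 3: entry -1/11 ≤ 0; row 4: entry -5/11 ≤ 0. Minimum is 8/15 at row 2 (x1 leaves); pivot element 15/11.
Divide row 2 by 15/11; eliminate column x3 from the other rows.
Second iteration: most negative z-row entry is -1/15 in column s3, so s3 enters.
Ratio test on column s3 — row 1: entry -1/15 ≤ 0; row 2: entry -1/15 ≤ 0; row 3: (43/15)/(4/15) = 43/4; row 4: entry -2/3 ≤ 0. Minimum is 43/4 at row 3 (x2 leaves); pivot element 4/15.
Divide row 3 by 4/15; eliminate column s3 from the other rows.
After both pivots, the entry at constraint row 2, column x1 is 3/4.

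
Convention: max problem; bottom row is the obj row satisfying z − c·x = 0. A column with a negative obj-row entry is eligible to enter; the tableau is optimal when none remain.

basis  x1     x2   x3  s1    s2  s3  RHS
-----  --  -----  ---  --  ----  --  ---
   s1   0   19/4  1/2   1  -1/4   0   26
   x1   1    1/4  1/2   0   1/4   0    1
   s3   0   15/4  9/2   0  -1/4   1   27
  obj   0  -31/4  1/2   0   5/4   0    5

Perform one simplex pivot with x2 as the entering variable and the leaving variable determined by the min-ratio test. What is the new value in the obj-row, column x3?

Ratio test on column x2 — row 1: 26/(19/4) = 104/19; row 2: 1/(1/4) = 4; row 3: 27/(15/4) = 36/5. Minimum is 4 at row 2 (x1 leaves); pivot element 1/4.
Divide row 2 by 1/4; eliminate column x2 from the other rows.
obj-row update in column x3: 1/2 − (-31/4)·2 = 16.

16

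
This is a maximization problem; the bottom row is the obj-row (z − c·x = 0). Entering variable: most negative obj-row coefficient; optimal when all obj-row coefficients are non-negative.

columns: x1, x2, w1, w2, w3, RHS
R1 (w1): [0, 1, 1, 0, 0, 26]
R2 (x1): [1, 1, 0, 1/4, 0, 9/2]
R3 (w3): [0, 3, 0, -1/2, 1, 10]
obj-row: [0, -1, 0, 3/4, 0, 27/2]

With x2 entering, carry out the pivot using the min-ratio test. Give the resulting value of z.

101/6

Ratio test on column x2 — row 1: 26/1 = 26; row 2: (9/2)/1 = 9/2; row 3: 10/3 = 10/3. Minimum is 10/3 at row 3 (w3 leaves); pivot element 3.
Pivot on row 3; the obj-row RHS becomes 27/2 − (-1)·(10/3) = 101/6.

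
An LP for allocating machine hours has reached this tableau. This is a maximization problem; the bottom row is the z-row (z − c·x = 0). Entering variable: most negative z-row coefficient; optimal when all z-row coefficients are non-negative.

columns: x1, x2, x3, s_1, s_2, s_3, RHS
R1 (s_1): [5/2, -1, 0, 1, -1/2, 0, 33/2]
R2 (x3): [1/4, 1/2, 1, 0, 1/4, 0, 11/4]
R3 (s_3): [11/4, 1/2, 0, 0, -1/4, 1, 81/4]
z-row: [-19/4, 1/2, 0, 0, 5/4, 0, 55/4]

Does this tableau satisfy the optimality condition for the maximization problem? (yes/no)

no

The z-row has a negative entry -19/4 in column x1, so it is not optimal.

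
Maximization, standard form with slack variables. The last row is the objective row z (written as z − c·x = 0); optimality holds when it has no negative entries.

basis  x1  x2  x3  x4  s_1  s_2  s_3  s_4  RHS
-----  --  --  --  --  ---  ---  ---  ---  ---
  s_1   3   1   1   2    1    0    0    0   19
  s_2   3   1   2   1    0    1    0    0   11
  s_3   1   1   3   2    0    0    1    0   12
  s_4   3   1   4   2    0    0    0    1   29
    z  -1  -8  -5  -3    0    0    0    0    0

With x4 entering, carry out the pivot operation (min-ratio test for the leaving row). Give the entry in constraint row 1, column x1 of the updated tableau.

Ratio test on column x4 — row 1: 19/2 = 19/2; row 2: 11/1 = 11; row 3: 12/2 = 6; row 4: 29/2 = 29/2. Minimum is 6 at row 3 (s_3 leaves); pivot element 2.
Divide row 3 by 2; eliminate column x4 from the other rows.
Row 1 update in column x1: 3 − 2·(1/2) = 2.

2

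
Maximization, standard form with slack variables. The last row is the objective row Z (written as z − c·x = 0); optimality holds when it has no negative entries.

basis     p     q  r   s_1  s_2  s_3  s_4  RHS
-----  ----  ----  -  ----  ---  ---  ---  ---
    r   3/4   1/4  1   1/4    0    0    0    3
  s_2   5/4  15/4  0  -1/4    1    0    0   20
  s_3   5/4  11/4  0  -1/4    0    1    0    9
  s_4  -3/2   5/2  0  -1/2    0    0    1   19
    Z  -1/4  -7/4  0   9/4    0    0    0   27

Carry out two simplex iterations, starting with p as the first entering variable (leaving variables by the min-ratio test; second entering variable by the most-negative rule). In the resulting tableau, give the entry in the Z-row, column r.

-6/7

Ratio test on column p — row 1: 3/(3/4) = 4; row 2: 20/(5/4) = 16; row 3: 9/(5/4) = 36/5; row 4: entry -3/2 ≤ 0. Minimum is 4 at row 1 (r leaves); pivot element 3/4.
Divide row 1 by 3/4; eliminate column p from the other rows.
Second iteration: most negative Z-row entry is -5/3 in column q, so q enters.
Ratio test on column q — row 1: 4/(1/3) = 12; row 2: 15/(10/3) = 9/2; row 3: 4/(7/3) = 12/7; row 4: 25/3 = 25/3. Minimum is 12/7 at row 3 (s_3 leaves); pivot element 7/3.
Divide row 3 by 7/3; eliminate column q from the other rows.
After both pivots, the entry at the Z-row, column r is -6/7.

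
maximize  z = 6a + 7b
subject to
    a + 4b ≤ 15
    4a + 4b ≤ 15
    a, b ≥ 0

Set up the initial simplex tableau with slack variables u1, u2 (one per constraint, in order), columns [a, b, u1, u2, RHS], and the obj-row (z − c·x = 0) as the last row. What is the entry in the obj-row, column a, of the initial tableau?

-6

The obj-row carries the negated objective coefficients: the a entry is -6.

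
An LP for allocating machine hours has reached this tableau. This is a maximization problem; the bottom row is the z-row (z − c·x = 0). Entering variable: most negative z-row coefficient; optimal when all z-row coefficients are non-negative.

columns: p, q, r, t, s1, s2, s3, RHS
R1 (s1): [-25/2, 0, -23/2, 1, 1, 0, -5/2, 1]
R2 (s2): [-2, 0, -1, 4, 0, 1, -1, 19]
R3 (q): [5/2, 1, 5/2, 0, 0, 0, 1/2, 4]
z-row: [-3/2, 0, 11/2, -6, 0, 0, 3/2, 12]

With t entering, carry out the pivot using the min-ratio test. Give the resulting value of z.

Ratio test on column t — row 1: 1/1 = 1; row 2: 19/4 = 19/4; row 3: entry 0 ≤ 0. Minimum is 1 at row 1 (s1 leaves); pivot element 1.
Pivot on row 1; the z-row RHS becomes 12 − (-6)·1 = 18.

18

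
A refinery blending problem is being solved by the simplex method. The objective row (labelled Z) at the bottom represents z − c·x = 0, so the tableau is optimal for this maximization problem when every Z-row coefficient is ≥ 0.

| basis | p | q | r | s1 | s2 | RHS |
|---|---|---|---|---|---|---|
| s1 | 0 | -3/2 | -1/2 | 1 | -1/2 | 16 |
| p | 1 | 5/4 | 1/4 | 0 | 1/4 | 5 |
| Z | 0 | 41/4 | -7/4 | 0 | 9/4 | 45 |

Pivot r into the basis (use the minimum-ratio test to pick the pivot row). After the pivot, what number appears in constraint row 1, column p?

2

Ratio test on column r — row 1: entry -1/2 ≤ 0; row 2: 5/(1/4) = 20. Minimum is 20 at row 2 (p leaves); pivot element 1/4.
Divide row 2 by 1/4; eliminate column r from the other rows.
Row 1 update in column p: 0 − (-1/2)·4 = 2.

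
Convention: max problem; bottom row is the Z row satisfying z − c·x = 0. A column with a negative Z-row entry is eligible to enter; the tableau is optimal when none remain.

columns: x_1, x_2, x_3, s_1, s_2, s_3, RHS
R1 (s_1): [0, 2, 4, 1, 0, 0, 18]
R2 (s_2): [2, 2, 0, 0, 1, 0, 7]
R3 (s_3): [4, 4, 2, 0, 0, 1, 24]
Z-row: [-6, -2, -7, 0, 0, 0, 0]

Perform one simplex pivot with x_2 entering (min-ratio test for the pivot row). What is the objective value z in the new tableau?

7

Ratio test on column x_2 — row 1: 18/2 = 9; row 2: 7/2 = 7/2; row 3: 24/4 = 6. Minimum is 7/2 at row 2 (s_2 leaves); pivot element 2.
Pivot on row 2; the Z-row RHS becomes 0 − (-2)·(7/2) = 7.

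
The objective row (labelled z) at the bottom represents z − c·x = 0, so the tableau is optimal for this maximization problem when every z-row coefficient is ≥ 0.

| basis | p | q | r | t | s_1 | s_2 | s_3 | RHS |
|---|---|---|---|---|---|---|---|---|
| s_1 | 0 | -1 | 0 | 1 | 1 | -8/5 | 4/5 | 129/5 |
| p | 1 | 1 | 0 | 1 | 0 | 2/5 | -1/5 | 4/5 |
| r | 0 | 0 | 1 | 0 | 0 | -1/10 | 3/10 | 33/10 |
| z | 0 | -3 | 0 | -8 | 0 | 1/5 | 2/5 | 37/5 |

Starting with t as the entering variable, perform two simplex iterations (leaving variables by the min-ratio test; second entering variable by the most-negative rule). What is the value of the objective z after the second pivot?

27

Ratio test on column t — row 1: (129/5)/1 = 129/5; row 2: (4/5)/1 = 4/5; row 3: entry 0 ≤ 0. Minimum is 4/5 at row 2 (p leaves); pivot element 1.
Pivot on row 2; the z-row RHS becomes 37/5 − (-8)·(4/5) = 69/5.
Next entering variable (most negative z-row entry -6/5): s_3.
Ratio test on column s_3 — row 1: 25/1 = 25; row 2: entry -1/5 ≤ 0; row 3: (33/10)/(3/10) = 11. Minimum is 11 at row 3 (r leaves); pivot element 3/10.
After the second pivot the z-row RHS is 69/5 − (-6/5)·11 = 27.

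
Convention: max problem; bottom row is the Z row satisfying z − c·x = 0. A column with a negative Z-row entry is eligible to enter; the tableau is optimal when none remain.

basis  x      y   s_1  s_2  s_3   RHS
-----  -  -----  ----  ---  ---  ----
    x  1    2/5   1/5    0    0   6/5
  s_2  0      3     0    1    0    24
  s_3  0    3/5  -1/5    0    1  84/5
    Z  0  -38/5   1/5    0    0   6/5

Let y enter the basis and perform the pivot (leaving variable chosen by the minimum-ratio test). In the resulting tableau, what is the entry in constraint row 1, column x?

5/2

Ratio test on column y — row 1: (6/5)/(2/5) = 3; row 2: 24/3 = 8; row 3: (84/5)/(3/5) = 28. Minimum is 3 at row 1 (x leaves); pivot element 2/5.
Divide row 1 by 2/5; eliminate column y from the other rows.
In the new row 1, the x entry is the old entry divided by the pivot: 1/(2/5) = 5/2.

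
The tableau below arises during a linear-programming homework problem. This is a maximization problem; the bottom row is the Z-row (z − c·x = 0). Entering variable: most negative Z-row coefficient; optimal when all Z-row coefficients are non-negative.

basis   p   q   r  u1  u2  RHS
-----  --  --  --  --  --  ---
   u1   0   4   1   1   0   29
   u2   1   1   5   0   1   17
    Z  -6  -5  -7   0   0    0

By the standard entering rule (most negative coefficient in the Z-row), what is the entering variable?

Negative Z-row entries: p: -6, q: -5, r: -7.
The most negative is -7 in column r, so r enters.

r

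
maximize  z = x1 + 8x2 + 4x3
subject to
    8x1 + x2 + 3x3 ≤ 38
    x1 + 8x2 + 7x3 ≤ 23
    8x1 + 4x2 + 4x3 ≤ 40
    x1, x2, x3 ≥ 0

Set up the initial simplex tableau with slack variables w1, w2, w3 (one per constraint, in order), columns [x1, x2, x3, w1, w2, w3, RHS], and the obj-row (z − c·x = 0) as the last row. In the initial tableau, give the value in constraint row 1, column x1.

Constraint 1 has coefficient 8 on x1.

8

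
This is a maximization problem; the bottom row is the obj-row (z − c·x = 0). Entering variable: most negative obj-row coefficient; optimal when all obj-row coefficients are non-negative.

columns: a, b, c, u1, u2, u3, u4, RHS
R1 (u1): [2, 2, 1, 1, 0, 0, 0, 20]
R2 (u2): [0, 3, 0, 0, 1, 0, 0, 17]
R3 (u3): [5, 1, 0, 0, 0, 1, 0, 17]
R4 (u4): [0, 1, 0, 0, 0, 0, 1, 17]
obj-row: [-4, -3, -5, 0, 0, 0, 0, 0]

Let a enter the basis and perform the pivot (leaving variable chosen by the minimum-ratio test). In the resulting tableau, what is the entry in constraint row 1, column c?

1

Ratio test on column a — row 1: 20/2 = 10; row 2: entry 0 ≤ 0; row 3: 17/5 = 17/5; row 4: entry 0 ≤ 0. Minimum is 17/5 at row 3 (u3 leaves); pivot element 5.
Divide row 3 by 5; eliminate column a from the other rows.
Row 1 update in column c: 1 − 2·0 = 1.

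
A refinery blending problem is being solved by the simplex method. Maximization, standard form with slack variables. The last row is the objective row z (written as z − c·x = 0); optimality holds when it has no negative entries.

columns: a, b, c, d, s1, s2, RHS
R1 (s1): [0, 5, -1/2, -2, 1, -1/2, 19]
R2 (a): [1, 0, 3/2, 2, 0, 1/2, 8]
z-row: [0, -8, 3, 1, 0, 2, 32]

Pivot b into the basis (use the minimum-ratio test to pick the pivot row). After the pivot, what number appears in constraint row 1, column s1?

1/5

Ratio test on column b — row 1: 19/5 = 19/5; row 2: entry 0 ≤ 0. Minimum is 19/5 at row 1 (s1 leaves); pivot element 5.
Divide row 1 by 5; eliminate column b from the other rows.
In the new row 1, the s1 entry is the old entry divided by the pivot: 1/5 = 1/5.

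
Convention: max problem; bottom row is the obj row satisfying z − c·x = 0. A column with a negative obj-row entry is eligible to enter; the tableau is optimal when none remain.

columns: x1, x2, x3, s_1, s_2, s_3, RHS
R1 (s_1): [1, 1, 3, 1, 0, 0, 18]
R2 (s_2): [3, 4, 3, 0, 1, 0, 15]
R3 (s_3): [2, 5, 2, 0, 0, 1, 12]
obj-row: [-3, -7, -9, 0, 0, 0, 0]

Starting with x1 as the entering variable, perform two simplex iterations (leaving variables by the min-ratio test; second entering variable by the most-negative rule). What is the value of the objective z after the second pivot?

45

Ratio test on column x1 — row 1: 18/1 = 18; row 2: 15/3 = 5; row 3: 12/2 = 6. Minimum is 5 at row 2 (s_2 leaves); pivot element 3.
Pivot on row 2; the obj-row RHS becomes 0 − (-3)·5 = 15.
Next entering variable (most negative obj-row entry -6): x3.
Ratio test on column x3 — row 1: 13/2 = 13/2; row 2: 5/1 = 5; row 3: entry 0 ≤ 0. Minimum is 5 at row 2 (x1 leaves); pivot element 1.
After the second pivot the obj-row RHS is 15 − (-6)·5 = 45.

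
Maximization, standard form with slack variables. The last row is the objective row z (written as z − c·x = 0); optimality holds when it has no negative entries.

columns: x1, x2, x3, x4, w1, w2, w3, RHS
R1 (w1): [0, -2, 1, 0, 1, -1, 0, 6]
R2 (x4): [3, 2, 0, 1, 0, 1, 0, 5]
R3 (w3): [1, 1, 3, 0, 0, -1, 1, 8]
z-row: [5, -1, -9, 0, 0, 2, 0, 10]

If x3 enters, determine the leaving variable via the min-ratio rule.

w3

Column x3 entries and ratios — w1: 6/1 = 6; x4: 0 ≤ 0, skip; w3: 8/3 = 8/3.
Smallest ratio is 8/3 in the row of w3, so w3 leaves.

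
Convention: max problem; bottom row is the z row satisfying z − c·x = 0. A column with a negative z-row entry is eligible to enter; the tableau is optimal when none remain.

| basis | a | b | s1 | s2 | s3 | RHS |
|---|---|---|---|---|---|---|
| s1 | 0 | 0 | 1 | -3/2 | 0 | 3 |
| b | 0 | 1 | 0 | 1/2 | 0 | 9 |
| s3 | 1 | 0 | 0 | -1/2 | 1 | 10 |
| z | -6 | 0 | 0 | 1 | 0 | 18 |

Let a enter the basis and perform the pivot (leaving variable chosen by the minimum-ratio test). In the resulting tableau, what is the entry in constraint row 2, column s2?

1/2

Ratio test on column a — row 1: entry 0 ≤ 0; row 2: entry 0 ≤ 0; row 3: 10/1 = 10. Minimum is 10 at row 3 (s3 leaves); pivot element 1.
Divide row 3 by 1; eliminate column a from the other rows.
Row 2 update in column s2: 1/2 − 0·(-1/2) = 1/2.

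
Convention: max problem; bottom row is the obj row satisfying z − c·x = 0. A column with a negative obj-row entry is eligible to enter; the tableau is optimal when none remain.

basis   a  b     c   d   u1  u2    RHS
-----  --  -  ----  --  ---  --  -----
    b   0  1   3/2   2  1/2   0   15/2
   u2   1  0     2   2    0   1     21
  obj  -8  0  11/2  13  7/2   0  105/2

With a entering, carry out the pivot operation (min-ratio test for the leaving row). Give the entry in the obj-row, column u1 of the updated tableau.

Ratio test on column a — row 1: entry 0 ≤ 0; row 2: 21/1 = 21. Minimum is 21 at row 2 (u2 leaves); pivot element 1.
Divide row 2 by 1; eliminate column a from the other rows.
obj-row update in column u1: 7/2 − (-8)·0 = 7/2.

7/2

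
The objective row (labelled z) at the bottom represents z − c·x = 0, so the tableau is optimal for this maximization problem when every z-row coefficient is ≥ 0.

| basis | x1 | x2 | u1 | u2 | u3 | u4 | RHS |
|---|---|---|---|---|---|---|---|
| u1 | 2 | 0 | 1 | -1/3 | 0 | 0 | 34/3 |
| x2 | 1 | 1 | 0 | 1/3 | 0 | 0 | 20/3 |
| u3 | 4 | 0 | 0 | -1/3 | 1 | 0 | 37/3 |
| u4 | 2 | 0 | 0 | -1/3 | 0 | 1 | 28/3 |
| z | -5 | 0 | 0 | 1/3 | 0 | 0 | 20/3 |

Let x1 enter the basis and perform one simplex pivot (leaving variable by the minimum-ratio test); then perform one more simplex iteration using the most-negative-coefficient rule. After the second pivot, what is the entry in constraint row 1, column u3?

-3/5

Ratio test on column x1 — row 1: (34/3)/2 = 17/3; row 2: (20/3)/1 = 20/3; row 3: (37/3)/4 = 37/12; row 4: (28/3)/2 = 14/3. Minimum is 37/12 at row 3 (u3 leaves); pivot element 4.
Divide row 3 by 4; eliminate column x1 from the other rows.
Second iteration: most negative z-row entry is -1/12 in column u2, so u2 enters.
Ratio test on column u2 — row 1: entry -1/6 ≤ 0; row 2: (43/12)/(5/12) = 43/5; row 3: entry -1/12 ≤ 0; row 4: entry -1/6 ≤ 0. Minimum is 43/5 at row 2 (x2 leaves); pivot element 5/12.
Divide row 2 by 5/12; eliminate column u2 from the other rows.
After both pivots, the entry at constraint row 1, column u3 is -3/5.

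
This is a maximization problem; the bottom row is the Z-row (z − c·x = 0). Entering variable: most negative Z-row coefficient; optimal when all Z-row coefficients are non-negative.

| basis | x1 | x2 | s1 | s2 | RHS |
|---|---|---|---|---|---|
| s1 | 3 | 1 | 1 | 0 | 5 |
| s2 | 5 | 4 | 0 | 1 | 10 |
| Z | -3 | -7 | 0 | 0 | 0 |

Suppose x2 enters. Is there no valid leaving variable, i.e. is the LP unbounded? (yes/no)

no

Column x2 has positive entries in row(s) 1, 2, so the ratio test bounds it — not unbounded.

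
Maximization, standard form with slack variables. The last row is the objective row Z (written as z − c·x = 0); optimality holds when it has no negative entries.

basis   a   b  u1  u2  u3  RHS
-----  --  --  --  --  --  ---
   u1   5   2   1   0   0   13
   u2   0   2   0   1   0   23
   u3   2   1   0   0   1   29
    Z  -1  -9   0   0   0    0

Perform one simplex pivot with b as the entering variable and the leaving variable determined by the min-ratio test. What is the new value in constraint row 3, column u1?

-1/2

Ratio test on column b — row 1: 13/2 = 13/2; row 2: 23/2 = 23/2; row 3: 29/1 = 29. Minimum is 13/2 at row 1 (u1 leaves); pivot element 2.
Divide row 1 by 2; eliminate column b from the other rows.
Row 3 update in column u1: 0 − 1·(1/2) = -1/2.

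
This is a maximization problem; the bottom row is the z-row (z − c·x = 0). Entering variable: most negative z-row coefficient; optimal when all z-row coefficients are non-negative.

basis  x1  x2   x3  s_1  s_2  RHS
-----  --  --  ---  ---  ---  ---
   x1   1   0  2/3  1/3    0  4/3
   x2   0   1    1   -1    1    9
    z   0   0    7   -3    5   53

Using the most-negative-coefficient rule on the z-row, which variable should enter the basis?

Negative z-row entries: s_1: -3.
The most negative is -3 in column s_1, so s_1 enters.

s_1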